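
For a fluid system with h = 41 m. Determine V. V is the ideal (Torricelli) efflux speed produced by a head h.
Formula: V = \sqrt{2 g h}
V = √(2·9.81·41) = 28.36 m/s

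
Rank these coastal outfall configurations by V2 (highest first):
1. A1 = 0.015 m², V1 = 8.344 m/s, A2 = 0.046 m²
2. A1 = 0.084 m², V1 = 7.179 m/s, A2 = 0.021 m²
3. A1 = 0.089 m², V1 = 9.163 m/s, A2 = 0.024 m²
Case 1: V2 = 2.721 m/s
Case 2: V2 = 28.72 m/s
Case 3: V2 = 33.98 m/s
Ranking (highest first): 3, 2, 1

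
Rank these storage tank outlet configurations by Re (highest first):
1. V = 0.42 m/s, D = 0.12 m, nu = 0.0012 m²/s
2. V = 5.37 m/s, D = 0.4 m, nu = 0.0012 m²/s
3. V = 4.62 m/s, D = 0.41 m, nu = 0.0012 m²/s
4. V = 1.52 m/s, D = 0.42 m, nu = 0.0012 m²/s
Case 1: Re = 42
Case 2: Re = 1790
Case 3: Re = 1578
Case 4: Re = 532
Ranking (highest first): 2, 3, 4, 1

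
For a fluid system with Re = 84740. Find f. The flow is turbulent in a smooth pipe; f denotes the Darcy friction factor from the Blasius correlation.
Formula: f = \frac{0.316}{Re^{0.25}}
f = 0.316/84740^0.25 = 0.01852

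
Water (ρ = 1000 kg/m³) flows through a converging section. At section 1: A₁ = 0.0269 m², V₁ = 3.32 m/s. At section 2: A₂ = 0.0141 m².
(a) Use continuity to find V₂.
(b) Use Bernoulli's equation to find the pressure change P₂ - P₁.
(a) Continuity: A₁V₁=A₂V₂ -> V₂=A₁V₁/A₂=0.0269*3.32/0.0141=6.33 m/s
(b) Bernoulli: P₂-P₁=0.5*rho*(V₁^2-V₂^2)/1000=0.5*1000*(3.32^2-6.33^2)/1000=-14.52 kPa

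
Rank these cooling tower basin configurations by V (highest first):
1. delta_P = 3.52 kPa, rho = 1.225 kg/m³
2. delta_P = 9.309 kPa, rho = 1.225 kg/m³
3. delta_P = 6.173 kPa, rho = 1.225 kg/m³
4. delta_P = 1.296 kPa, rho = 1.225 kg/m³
Case 1: V = 75.81 m/s
Case 2: V = 123.3 m/s
Case 3: V = 100.4 m/s
Case 4: V = 46 m/s
Ranking (highest first): 2, 3, 1, 4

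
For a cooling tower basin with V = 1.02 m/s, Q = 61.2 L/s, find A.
Formula: Q = A V
Substituting knowns: 61.2 = A·1.02·1000
Solving for A: A = (61.2/1000)/1.02 = 0.06 m²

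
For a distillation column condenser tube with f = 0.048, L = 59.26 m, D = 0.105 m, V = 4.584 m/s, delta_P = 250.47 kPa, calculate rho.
Formula: \Delta P = f \frac{L}{D} \frac{\rho V^2}{2}
Substituting knowns: 250.47 = 0.048·(59.26/0.105)·0.5·rho·4.584²/1000
Solving for rho: rho = (250.47·1000)/(0.048·(59.26/0.105)·0.5·4.584²) = 880 kg/m³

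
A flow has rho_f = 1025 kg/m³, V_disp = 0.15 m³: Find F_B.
Formula: F_B = \rho_f g V_{disp}
F_B = 1025·9.81·0.15 = 1508 N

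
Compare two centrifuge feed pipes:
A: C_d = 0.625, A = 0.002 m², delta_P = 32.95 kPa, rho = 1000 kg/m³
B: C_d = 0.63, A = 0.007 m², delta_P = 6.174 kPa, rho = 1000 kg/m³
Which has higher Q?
Q(A) = 10.15 L/s, Q(B) = 15.5 L/s. Answer: B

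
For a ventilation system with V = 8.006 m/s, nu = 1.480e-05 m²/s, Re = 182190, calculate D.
Formula: Re = \frac{V D}{\nu}
Substituting knowns: 182190 = 8.006·D/1.480e-05
Solving for D: D = 182190·1.480e-05/8.006 = 0.3368 m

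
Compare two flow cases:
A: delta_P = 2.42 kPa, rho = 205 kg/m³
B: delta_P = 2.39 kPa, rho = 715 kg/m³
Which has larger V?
V(A) = 4.859 m/s, V(B) = 2.586 m/s. Answer: A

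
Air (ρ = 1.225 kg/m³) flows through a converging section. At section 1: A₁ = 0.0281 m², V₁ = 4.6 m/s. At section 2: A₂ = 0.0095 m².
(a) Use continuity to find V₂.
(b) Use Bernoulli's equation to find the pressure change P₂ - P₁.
(a) Continuity: A₁V₁=A₂V₂ -> V₂=A₁V₁/A₂=0.0281*4.6/0.0095=13.61 m/s
(b) Bernoulli: P₂-P₁=0.5*rho*(V₁^2-V₂^2)/1000=0.5*1.225*(4.6^2-13.61^2)/1000=-0.1005 kPa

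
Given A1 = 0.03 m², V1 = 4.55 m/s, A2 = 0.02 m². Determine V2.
Formula: V_2 = \frac{A_1 V_1}{A_2}
V2 = 0.03·4.55/0.02 = 6.825 m/s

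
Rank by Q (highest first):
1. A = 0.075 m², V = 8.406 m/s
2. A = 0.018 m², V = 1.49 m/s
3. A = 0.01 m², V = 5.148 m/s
Case 1: Q = 630.5 L/s
Case 2: Q = 26.82 L/s
Case 3: Q = 51.48 L/s
Ranking (highest first): 1, 3, 2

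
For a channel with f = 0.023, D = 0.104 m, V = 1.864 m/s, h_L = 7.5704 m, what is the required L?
Formula: h_L = f \frac{L}{D} \frac{V^2}{2g}
Substituting knowns: 7.5704 = 0.023·(L/0.104)·1.864²/(2·9.81)
Solving for L: L = 7.5704·2·9.81·0.104/(0.023·1.864²) = 193.3 m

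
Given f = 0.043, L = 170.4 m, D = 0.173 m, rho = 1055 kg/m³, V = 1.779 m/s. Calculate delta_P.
Formula: \Delta P = f \frac{L}{D} \frac{\rho V^2}{2}
delta_P = 0.043·(170.4/0.173)·0.5·1055·1.779²/1000 = 70.71 kPa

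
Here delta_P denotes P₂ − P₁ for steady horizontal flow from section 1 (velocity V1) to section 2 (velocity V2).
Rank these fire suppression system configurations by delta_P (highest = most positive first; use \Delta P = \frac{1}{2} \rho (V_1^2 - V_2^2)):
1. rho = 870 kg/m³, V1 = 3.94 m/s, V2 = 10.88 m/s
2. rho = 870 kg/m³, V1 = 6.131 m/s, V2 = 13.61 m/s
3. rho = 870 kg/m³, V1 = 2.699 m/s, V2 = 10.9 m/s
Case 1: delta_P = -44.74 kPa
Case 2: delta_P = -64.22 kPa
Case 3: delta_P = -48.51 kPa
Ranking (highest first): 1, 3, 2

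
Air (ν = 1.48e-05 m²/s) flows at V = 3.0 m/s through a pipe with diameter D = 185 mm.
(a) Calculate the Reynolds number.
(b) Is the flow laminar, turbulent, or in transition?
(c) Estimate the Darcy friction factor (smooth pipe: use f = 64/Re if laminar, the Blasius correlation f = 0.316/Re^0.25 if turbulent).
(a) Re = V·D/ν = 3.0·0.185/1.48e-05 = 37500
(b) Flow regime: turbulent (Re > 4000)
(c) Friction factor: f = 0.316/Re^0.25 = 0.316/37500^0.25 = 0.02271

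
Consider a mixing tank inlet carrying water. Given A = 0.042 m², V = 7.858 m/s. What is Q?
Formula: Q = A V
Q = 0.042·7.858·1000 = 330 L/s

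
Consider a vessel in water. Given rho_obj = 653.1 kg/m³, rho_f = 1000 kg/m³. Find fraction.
Formula: f_{sub} = \frac{\rho_{obj}}{\rho_f}
fraction = 653.1/1000 = 0.6531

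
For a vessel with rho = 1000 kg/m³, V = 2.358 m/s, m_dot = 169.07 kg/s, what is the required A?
Formula: \dot{m} = \rho A V
Substituting knowns: 169.07 = 1000·A·2.358
Solving for A: A = 169.07/(1000·2.358) = 0.0717 m²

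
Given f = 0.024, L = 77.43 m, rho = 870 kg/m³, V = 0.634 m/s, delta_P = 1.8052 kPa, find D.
Formula: \Delta P = f \frac{L}{D} \frac{\rho V^2}{2}
Substituting knowns: 1.8052 = 0.024·(77.43/D)·0.5·870·0.634²/1000
Solving for D: D = 0.024·77.43·0.5·870·0.634²/(1.8052·1000) = 0.18 m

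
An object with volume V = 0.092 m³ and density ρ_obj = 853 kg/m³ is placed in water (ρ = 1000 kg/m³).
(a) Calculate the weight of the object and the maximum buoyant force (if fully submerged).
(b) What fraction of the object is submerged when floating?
(a) W=rho_obj*g*V=853*9.81*0.092=769.8 N; F_B(max)=rho*g*V=1000*9.81*0.092=902.5 N
(b) Floating fraction=rho_obj/rho=853/1000=0.853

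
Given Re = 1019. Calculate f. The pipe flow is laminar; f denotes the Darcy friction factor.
Formula: f = \frac{64}{Re}
f = 64/1019 = 0.06281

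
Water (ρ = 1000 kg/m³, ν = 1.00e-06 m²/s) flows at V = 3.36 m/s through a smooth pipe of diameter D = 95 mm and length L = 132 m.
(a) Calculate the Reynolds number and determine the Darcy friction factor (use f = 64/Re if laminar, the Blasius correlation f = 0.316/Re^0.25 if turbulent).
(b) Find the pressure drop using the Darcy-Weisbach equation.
(a) Re = V·D/ν = 3.36·0.095/1.00e-06 = 319200 → turbulent (Re > 4000); f = 0.316/Re^0.25 = 0.316/319200^0.25 = 0.013294 (Blasius is strictly valid for Re ≲ 1e5; used here as the smooth-pipe estimate the problem specifies)
(b) Darcy-Weisbach: ΔP = f·(L/D)·½ρV²/1000 = 0.013294·(132/0.095)·½·1000·3.36²/1000 = 104.3 kPa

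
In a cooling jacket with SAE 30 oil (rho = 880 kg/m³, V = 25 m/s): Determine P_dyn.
Formula: P_{dyn} = \frac{1}{2} \rho V^2
P_dyn = 0.5·880·25²/1000 = 275 kPa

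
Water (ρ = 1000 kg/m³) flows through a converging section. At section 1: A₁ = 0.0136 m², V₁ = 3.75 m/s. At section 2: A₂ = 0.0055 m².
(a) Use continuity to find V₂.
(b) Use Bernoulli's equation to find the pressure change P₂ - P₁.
(a) Continuity: A₁V₁=A₂V₂ -> V₂=A₁V₁/A₂=0.0136*3.75/0.0055=9.27 m/s
(b) Bernoulli: P₂-P₁=0.5*rho*(V₁^2-V₂^2)/1000=0.5*1000*(3.75^2-9.27^2)/1000=-35.94 kPa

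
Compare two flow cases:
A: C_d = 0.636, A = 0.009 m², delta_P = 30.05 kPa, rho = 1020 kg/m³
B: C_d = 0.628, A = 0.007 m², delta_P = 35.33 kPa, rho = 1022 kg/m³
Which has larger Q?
Q(A) = 43.94 L/s, Q(B) = 36.55 L/s. Answer: A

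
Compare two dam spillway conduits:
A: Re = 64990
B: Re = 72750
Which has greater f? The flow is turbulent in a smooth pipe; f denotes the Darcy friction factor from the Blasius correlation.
f(A) = 0.01979, f(B) = 0.01924. Answer: A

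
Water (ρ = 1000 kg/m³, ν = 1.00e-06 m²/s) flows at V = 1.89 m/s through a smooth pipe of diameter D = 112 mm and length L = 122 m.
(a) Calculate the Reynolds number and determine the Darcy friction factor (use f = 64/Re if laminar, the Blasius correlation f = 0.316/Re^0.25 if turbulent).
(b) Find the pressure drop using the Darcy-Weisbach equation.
(a) Re = V·D/ν = 1.89·0.112/1.00e-06 = 211680 → turbulent (Re > 4000); f = 0.316/Re^0.25 = 0.316/211680^0.25 = 0.014732 (Blasius is strictly valid for Re ≲ 1e5; used here as the smooth-pipe estimate the problem specifies)
(b) Darcy-Weisbach: ΔP = f·(L/D)·½ρV²/1000 = 0.014732·(122/0.112)·½·1000·1.89²/1000 = 28.66 kPa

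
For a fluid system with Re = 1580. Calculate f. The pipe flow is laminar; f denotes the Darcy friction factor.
Formula: f = \frac{64}{Re}
f = 64/1580 = 0.04051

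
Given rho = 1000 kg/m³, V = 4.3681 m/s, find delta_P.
Formula: V = \sqrt{\frac{2 \Delta P}{\rho}}
Substituting knowns: 4.3681 = √(2·(delta_P·1000)/1000)
Solving for delta_P: delta_P = 4.3681²·1000/2/1000 = 9.54 kPa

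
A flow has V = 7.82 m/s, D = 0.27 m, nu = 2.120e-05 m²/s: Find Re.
Formula: Re = \frac{V D}{\nu}
Re = 7.82·0.27/2.120e-05 = 99594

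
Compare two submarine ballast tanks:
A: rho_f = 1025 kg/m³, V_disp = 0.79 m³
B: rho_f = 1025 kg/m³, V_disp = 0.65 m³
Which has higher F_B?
F_B(A) = 7944 N, F_B(B) = 6536 N. Answer: A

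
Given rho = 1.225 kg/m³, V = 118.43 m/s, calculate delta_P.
Formula: V = \sqrt{\frac{2 \Delta P}{\rho}}
Substituting knowns: 118.43 = √(2·(delta_P·1000)/1.225)
Solving for delta_P: delta_P = 118.43²·1.225/2/1000 = 8.591 kPa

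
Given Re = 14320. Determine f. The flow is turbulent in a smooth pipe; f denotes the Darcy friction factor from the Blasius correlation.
Formula: f = \frac{0.316}{Re^{0.25}}
f = 0.316/14320^0.25 = 0.02889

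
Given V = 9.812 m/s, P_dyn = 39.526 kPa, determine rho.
Formula: P_{dyn} = \frac{1}{2} \rho V^2
Substituting knowns: 39.526 = 0.5·rho·9.812²/1000
Solving for rho: rho = 2·(39.526·1000)/9.812² = 821.1 kg/m³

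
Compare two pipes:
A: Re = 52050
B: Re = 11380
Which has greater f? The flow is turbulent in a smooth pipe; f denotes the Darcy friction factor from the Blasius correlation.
f(A) = 0.02092, f(B) = 0.0306. Answer: B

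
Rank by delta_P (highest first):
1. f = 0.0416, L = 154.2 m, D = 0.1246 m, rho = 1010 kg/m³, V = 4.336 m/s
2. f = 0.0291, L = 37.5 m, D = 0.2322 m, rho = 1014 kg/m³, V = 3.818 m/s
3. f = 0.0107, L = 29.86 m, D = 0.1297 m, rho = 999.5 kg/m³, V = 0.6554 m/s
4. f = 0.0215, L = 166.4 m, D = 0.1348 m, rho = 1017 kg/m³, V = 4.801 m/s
Case 1: delta_P = 488.8 kPa
Case 2: delta_P = 34.73 kPa
Case 3: delta_P = 0.5288 kPa
Case 4: delta_P = 311.1 kPa
Ranking (highest first): 1, 4, 2, 3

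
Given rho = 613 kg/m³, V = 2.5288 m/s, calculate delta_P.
Formula: V = \sqrt{\frac{2 \Delta P}{\rho}}
Substituting knowns: 2.5288 = √(2·(delta_P·1000)/613)
Solving for delta_P: delta_P = 2.5288²·613/2/1000 = 1.96 kPa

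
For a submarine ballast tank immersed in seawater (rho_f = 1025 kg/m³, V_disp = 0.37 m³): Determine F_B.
Formula: F_B = \rho_f g V_{disp}
F_B = 1025·9.81·0.37 = 3720 N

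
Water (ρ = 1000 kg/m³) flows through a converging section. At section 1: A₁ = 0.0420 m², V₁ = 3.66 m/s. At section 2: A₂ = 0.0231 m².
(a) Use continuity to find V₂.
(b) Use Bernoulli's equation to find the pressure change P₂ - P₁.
(a) Continuity: A₁V₁=A₂V₂ -> V₂=A₁V₁/A₂=0.0420*3.66/0.0231=6.65 m/s
(b) Bernoulli: P₂-P₁=0.5*rho*(V₁^2-V₂^2)/1000=0.5*1000*(3.66^2-6.65^2)/1000=-15.41 kPa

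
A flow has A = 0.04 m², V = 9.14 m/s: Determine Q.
Formula: Q = A V
Q = 0.04·9.14·1000 = 365.6 L/s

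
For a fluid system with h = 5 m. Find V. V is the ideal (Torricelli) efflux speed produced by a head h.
Formula: V = \sqrt{2 g h}
V = √(2·9.81·5) = 9.905 m/s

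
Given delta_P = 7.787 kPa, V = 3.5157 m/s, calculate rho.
Formula: V = \sqrt{\frac{2 \Delta P}{\rho}}
Substituting knowns: 3.5157 = √(2·(7.787·1000)/rho)
Solving for rho: rho = 2·(7.787·1000)/3.5157² = 1260 kg/m³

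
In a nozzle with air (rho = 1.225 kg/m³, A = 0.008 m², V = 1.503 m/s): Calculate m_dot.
Formula: \dot{m} = \rho A V
m_dot = 1.225·0.008·1.503 = 0.01473 kg/s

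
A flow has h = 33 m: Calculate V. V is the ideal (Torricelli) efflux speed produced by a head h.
Formula: V = \sqrt{2 g h}
V = √(2·9.81·33) = 25.45 m/s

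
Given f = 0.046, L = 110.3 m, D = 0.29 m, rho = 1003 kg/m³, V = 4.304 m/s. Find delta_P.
Formula: \Delta P = f \frac{L}{D} \frac{\rho V^2}{2}
delta_P = 0.046·(110.3/0.29)·0.5·1003·4.304²/1000 = 162.5 kPa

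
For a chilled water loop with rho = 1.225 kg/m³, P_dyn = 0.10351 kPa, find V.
Formula: P_{dyn} = \frac{1}{2} \rho V^2
Substituting knowns: 0.10351 = 0.5·1.225·V²/1000
Solving for V: V = √(2·(0.10351·1000)/1.225) = 13 m/s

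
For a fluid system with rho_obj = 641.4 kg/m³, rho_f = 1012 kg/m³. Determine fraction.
Formula: f_{sub} = \frac{\rho_{obj}}{\rho_f}
fraction = 641.4/1012 = 0.6338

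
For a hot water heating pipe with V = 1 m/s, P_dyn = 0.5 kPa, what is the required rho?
Formula: P_{dyn} = \frac{1}{2} \rho V^2
Substituting knowns: 0.5 = 0.5·rho·1²/1000
Solving for rho: rho = 2·(0.5·1000)/1² = 1000 kg/m³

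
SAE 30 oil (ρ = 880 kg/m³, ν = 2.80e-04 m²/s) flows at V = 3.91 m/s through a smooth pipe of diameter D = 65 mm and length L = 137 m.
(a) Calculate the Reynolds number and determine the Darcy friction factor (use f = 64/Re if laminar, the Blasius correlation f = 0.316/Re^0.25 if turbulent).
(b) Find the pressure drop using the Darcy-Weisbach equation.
(a) Re = V·D/ν = 3.91·0.065/2.80e-04 = 907.68 → laminar (Re < 2300); f = 64/Re = 64/907.68 = 0.070509
(b) Darcy-Weisbach: ΔP = f·(L/D)·½ρV²/1000 = 0.070509·(137/0.065)·½·880·3.91²/1000 = 999.7 kPa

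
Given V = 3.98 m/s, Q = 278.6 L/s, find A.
Formula: Q = A V
Substituting knowns: 278.6 = A·3.98·1000
Solving for A: A = (278.6/1000)/3.98 = 0.07 m²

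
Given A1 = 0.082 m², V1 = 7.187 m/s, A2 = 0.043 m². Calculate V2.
Formula: V_2 = \frac{A_1 V_1}{A_2}
V2 = 0.082·7.187/0.043 = 13.71 m/s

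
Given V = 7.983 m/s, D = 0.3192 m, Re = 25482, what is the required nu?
Formula: Re = \frac{V D}{\nu}
Substituting knowns: 25482 = 7.983·0.3192/nu
Solving for nu: nu = 7.983·0.3192/25482 = 0.0001 m²/s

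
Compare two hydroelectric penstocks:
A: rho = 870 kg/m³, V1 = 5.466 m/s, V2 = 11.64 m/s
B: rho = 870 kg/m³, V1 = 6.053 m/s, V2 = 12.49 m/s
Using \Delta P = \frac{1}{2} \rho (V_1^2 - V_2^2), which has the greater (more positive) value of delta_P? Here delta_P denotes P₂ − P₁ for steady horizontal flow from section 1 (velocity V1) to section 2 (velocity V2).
delta_P(A) = -45.94 kPa, delta_P(B) = -51.92 kPa. Answer: A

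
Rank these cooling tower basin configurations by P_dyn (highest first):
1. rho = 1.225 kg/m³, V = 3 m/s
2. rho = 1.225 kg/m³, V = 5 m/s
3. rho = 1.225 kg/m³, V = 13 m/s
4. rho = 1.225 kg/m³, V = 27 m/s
Case 1: P_dyn = 0.005513 kPa
Case 2: P_dyn = 0.01531 kPa
Case 3: P_dyn = 0.1035 kPa
Case 4: P_dyn = 0.4465 kPa
Ranking (highest first): 4, 3, 2, 1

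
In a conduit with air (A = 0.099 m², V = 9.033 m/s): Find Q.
Formula: Q = A V
Q = 0.099·9.033·1000 = 894.3 L/s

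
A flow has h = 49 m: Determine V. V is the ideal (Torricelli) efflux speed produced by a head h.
Formula: V = \sqrt{2 g h}
V = √(2·9.81·49) = 31.01 m/s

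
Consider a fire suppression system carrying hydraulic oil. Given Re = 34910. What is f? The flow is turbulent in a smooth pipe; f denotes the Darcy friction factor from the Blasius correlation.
Formula: f = \frac{0.316}{Re^{0.25}}
f = 0.316/34910^0.25 = 0.02312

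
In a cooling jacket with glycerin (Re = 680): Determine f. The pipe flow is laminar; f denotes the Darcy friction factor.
Formula: f = \frac{64}{Re}
f = 64/680 = 0.09412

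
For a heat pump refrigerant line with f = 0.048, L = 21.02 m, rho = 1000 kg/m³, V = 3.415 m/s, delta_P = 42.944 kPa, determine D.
Formula: \Delta P = f \frac{L}{D} \frac{\rho V^2}{2}
Substituting knowns: 42.944 = 0.048·(21.02/D)·0.5·1000·3.415²/1000
Solving for D: D = 0.048·21.02·0.5·1000·3.415²/(42.944·1000) = 0.137 m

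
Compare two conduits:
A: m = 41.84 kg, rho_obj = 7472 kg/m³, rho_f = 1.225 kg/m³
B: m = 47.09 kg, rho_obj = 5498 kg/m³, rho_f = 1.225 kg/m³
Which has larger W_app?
W_app(A) = 410.4 N, W_app(B) = 461.8 N. Answer: B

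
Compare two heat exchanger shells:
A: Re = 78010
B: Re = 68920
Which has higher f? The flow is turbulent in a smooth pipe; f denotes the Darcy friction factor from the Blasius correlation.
f(A) = 0.01891, f(B) = 0.0195. Answer: B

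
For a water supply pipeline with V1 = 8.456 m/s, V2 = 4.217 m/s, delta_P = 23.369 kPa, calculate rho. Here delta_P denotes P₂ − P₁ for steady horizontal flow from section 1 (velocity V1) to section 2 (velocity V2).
Formula: \Delta P = \frac{1}{2} \rho (V_1^2 - V_2^2)
Substituting knowns: 23.369 = 0.5·rho·(8.456² − 4.217²)/1000
Solving for rho: rho = 2·(23.369·1000)/(8.456² − 4.217²) = 870 kg/m³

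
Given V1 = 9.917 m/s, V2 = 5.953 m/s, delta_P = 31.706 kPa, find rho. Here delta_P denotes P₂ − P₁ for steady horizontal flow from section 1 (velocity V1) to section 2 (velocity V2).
Formula: \Delta P = \frac{1}{2} \rho (V_1^2 - V_2^2)
Substituting knowns: 31.706 = 0.5·rho·(9.917² − 5.953²)/1000
Solving for rho: rho = 2·(31.706·1000)/(9.917² − 5.953²) = 1008 kg/m³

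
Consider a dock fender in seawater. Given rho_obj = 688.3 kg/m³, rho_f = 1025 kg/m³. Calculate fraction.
Formula: f_{sub} = \frac{\rho_{obj}}{\rho_f}
fraction = 688.3/1025 = 0.6715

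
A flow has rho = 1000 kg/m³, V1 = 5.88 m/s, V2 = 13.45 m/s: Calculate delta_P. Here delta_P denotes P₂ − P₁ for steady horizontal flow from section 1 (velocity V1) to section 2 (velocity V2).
Formula: \Delta P = \frac{1}{2} \rho (V_1^2 - V_2^2)
delta_P = 0.5·1000·(5.88² − 13.45²)/1000 = -73.16 kPa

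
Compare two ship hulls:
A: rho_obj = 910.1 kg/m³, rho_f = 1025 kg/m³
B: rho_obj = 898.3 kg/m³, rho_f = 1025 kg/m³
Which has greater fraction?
fraction(A) = 0.8879, fraction(B) = 0.8764. Answer: A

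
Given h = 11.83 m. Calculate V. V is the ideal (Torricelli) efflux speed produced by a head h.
Formula: V = \sqrt{2 g h}
V = √(2·9.81·11.83) = 15.23 m/s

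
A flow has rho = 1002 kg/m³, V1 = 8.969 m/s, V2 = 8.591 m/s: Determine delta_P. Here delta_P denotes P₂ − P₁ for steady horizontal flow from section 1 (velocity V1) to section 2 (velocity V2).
Formula: \Delta P = \frac{1}{2} \rho (V_1^2 - V_2^2)
delta_P = 0.5·1002·(8.969² − 8.591²)/1000 = 3.325 kPa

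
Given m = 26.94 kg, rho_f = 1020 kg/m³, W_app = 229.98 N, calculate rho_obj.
Formula: W_{app} = mg\left(1 - \frac{\rho_f}{\rho_{obj}}\right)
Substituting knowns: 229.98 = 26.94·9.81·(1 − 1020/rho_obj)
Solving for rho_obj: rho_obj = 1020/(1 − 229.98/(26.94·9.81)) = 7859 kg/m³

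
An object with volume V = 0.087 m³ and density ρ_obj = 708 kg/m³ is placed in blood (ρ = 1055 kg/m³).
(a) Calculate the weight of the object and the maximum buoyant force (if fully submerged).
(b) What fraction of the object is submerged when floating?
(a) W=rho_obj*g*V=708*9.81*0.087=604.3 N; F_B(max)=rho*g*V=1055*9.81*0.087=900.4 N
(b) Floating fraction=rho_obj/rho=708/1055=0.671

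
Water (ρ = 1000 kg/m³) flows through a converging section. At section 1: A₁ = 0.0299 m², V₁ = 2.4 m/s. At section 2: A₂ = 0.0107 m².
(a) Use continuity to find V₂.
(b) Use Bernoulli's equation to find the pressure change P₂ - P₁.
(a) Continuity: A₁V₁=A₂V₂ -> V₂=A₁V₁/A₂=0.0299*2.4/0.0107=6.71 m/s
(b) Bernoulli: P₂-P₁=0.5*rho*(V₁^2-V₂^2)/1000=0.5*1000*(2.4^2-6.71^2)/1000=-19.63 kPa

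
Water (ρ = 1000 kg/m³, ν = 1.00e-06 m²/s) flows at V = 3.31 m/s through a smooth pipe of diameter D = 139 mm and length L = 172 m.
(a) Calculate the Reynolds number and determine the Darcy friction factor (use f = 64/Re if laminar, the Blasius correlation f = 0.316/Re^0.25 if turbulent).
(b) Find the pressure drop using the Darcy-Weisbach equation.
(a) Re = V·D/ν = 3.31·0.139/1.00e-06 = 460090 → turbulent (Re > 4000); f = 0.316/Re^0.25 = 0.316/460090^0.25 = 0.012133 (Blasius is strictly valid for Re ≲ 1e5; used here as the smooth-pipe estimate the problem specifies)
(b) Darcy-Weisbach: ΔP = f·(L/D)·½ρV²/1000 = 0.012133·(172/0.139)·½·1000·3.31²/1000 = 82.24 kPa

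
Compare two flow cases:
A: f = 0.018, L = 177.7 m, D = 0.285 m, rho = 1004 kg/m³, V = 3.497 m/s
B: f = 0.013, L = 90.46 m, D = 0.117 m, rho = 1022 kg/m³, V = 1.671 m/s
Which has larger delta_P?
delta_P(A) = 68.9 kPa, delta_P(B) = 14.34 kPa. Answer: A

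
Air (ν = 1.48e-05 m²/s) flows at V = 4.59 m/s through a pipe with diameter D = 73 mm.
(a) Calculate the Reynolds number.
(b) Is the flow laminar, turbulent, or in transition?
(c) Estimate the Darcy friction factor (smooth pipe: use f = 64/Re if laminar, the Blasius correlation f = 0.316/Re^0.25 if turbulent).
(a) Re = V·D/ν = 4.59·0.073/1.48e-05 = 22640
(b) Flow regime: turbulent (Re > 4000)
(c) Friction factor: f = 0.316/Re^0.25 = 0.316/22640^0.25 = 0.02576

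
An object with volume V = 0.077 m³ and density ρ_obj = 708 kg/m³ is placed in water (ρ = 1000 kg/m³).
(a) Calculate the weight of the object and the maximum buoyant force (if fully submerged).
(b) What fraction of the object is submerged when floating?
(a) W=rho_obj*g*V=708*9.81*0.077=534.8 N; F_B(max)=rho*g*V=1000*9.81*0.077=755.4 N
(b) Floating fraction=rho_obj/rho=708/1000=0.708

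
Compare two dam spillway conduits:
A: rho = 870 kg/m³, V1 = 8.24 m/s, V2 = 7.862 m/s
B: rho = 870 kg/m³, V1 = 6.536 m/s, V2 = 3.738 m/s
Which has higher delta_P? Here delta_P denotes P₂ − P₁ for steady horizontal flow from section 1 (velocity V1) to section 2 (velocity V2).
delta_P(A) = 2.648 kPa, delta_P(B) = 12.5 kPa. Answer: B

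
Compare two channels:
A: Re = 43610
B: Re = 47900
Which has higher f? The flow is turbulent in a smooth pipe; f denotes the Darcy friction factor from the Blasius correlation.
f(A) = 0.02187, f(B) = 0.02136. Answer: A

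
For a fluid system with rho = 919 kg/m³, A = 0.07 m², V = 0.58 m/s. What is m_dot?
Formula: \dot{m} = \rho A V
m_dot = 919·0.07·0.58 = 37.31 kg/s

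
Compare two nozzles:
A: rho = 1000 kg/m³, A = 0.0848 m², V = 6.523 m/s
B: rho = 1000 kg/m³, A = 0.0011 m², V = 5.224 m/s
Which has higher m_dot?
m_dot(A) = 553.2 kg/s, m_dot(B) = 5.746 kg/s. Answer: A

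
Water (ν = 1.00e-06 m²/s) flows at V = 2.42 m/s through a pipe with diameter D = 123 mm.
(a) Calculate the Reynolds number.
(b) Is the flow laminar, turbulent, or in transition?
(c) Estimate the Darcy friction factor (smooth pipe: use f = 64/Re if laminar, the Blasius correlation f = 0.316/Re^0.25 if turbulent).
(a) Re = V·D/ν = 2.42·0.123/1.00e-06 = 297660
(b) Flow regime: turbulent (Re > 4000)
(c) Friction factor: f = 0.316/Re^0.25 = 0.316/297660^0.25 = 0.01353 (Blasius is strictly valid for Re ≲ 1e5; used here as the smooth-pipe estimate the problem specifies)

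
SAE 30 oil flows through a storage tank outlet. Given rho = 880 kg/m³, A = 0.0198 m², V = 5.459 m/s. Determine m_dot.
Formula: \dot{m} = \rho A V
m_dot = 880·0.0198·5.459 = 95.12 kg/s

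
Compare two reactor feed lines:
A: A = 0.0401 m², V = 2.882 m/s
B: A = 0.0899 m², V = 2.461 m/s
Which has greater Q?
Q(A) = 115.6 L/s, Q(B) = 221.2 L/s. Answer: B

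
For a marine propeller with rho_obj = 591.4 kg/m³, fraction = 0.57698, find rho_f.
Formula: f_{sub} = \frac{\rho_{obj}}{\rho_f}
Substituting knowns: 0.57698 = 591.4/rho_f
Solving for rho_f: rho_f = 591.4/0.57698 = 1025 kg/m³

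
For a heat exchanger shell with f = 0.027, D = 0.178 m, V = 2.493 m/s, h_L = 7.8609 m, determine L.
Formula: h_L = f \frac{L}{D} \frac{V^2}{2g}
Substituting knowns: 7.8609 = 0.027·(L/0.178)·2.493²/(2·9.81)
Solving for L: L = 7.8609·2·9.81·0.178/(0.027·2.493²) = 163.6 m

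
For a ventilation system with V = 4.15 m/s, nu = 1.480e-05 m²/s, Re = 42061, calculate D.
Formula: Re = \frac{V D}{\nu}
Substituting knowns: 42061 = 4.15·D/1.480e-05
Solving for D: D = 42061·1.480e-05/4.15 = 0.15 m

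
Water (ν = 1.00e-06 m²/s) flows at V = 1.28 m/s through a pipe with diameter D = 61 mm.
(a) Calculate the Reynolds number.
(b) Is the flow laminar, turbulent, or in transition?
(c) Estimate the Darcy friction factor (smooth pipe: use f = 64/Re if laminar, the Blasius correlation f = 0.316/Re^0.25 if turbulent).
(a) Re = V·D/ν = 1.28·0.061/1.00e-06 = 78080
(b) Flow regime: turbulent (Re > 4000)
(c) Friction factor: f = 0.316/Re^0.25 = 0.316/78080^0.25 = 0.0189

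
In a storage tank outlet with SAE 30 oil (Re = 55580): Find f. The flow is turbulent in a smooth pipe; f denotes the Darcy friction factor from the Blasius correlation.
Formula: f = \frac{0.316}{Re^{0.25}}
f = 0.316/55580^0.25 = 0.02058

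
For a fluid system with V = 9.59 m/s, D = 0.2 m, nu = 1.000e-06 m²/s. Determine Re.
Formula: Re = \frac{V D}{\nu}
Re = 9.59·0.2/1.000e-06 = 1.918e+06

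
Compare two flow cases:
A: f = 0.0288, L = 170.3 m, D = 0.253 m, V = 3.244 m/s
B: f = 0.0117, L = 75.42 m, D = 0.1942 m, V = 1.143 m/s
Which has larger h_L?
h_L(A) = 10.4 m, h_L(B) = 0.3026 m. Answer: A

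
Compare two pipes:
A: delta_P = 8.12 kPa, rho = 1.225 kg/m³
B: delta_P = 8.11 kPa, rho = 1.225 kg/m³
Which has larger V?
V(A) = 115.1 m/s, V(B) = 115.1 m/s. Answer: A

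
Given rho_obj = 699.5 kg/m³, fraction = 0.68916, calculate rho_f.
Formula: f_{sub} = \frac{\rho_{obj}}{\rho_f}
Substituting knowns: 0.68916 = 699.5/rho_f
Solving for rho_f: rho_f = 699.5/0.68916 = 1015 kg/m³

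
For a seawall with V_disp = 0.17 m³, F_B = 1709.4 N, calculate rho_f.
Formula: F_B = \rho_f g V_{disp}
Substituting knowns: 1709.4 = rho_f·9.81·0.17
Solving for rho_f: rho_f = 1709.4/(9.81·0.17) = 1025 kg/m³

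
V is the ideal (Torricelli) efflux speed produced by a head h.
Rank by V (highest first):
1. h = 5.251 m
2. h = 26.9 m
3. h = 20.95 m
Case 1: V = 10.15 m/s
Case 2: V = 22.97 m/s
Case 3: V = 20.27 m/s
Ranking (highest first): 2, 3, 1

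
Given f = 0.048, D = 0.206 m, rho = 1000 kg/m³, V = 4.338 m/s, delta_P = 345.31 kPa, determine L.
Formula: \Delta P = f \frac{L}{D} \frac{\rho V^2}{2}
Substituting knowns: 345.31 = 0.048·(L/0.206)·0.5·1000·4.338²/1000
Solving for L: L = (345.31·1000)·0.206/(0.048·0.5·1000·4.338²) = 157.5 m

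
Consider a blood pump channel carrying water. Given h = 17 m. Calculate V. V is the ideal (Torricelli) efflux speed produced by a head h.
Formula: V = \sqrt{2 g h}
V = √(2·9.81·17) = 18.26 m/s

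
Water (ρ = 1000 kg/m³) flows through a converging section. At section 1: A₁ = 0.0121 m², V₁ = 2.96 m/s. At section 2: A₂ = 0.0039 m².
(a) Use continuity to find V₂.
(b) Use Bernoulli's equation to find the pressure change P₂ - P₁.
(a) Continuity: A₁V₁=A₂V₂ -> V₂=A₁V₁/A₂=0.0121*2.96/0.0039=9.18 m/s
(b) Bernoulli: P₂-P₁=0.5*rho*(V₁^2-V₂^2)/1000=0.5*1000*(2.96^2-9.18^2)/1000=-37.76 kPa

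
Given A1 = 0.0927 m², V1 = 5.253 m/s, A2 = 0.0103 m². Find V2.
Formula: V_2 = \frac{A_1 V_1}{A_2}
V2 = 0.0927·5.253/0.0103 = 47.28 m/s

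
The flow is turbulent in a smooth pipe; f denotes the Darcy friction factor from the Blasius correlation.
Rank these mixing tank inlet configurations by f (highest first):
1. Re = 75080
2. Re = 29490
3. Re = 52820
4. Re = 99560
Case 1: f = 0.01909
Case 2: f = 0.02411
Case 3: f = 0.02084
Case 4: f = 0.01779
Ranking (highest first): 2, 3, 1, 4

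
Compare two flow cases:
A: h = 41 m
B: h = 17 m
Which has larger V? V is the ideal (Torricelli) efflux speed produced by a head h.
V(A) = 28.36 m/s, V(B) = 18.26 m/s. Answer: A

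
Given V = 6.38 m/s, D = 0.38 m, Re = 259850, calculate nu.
Formula: Re = \frac{V D}{\nu}
Substituting knowns: 259850 = 6.38·0.38/nu
Solving for nu: nu = 6.38·0.38/259850 = 9.330e-06 m²/s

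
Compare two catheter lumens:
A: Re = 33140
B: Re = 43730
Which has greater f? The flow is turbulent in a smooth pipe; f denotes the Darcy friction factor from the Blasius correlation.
f(A) = 0.02342, f(B) = 0.02185. Answer: A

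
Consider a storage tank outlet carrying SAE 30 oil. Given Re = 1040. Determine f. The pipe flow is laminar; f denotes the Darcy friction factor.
Formula: f = \frac{64}{Re}
f = 64/1040 = 0.06154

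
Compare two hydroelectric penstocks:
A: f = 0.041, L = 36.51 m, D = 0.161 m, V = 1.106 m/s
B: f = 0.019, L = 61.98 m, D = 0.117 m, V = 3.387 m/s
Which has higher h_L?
h_L(A) = 0.5797 m, h_L(B) = 5.885 m. Answer: B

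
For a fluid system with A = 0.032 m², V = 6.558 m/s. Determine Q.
Formula: Q = A V
Q = 0.032·6.558·1000 = 209.9 L/s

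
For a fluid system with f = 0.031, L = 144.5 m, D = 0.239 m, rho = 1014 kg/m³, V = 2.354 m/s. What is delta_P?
Formula: \Delta P = f \frac{L}{D} \frac{\rho V^2}{2}
delta_P = 0.031·(144.5/0.239)·0.5·1014·2.354²/1000 = 52.66 kPa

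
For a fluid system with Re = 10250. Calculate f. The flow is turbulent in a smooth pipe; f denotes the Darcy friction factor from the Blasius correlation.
Formula: f = \frac{0.316}{Re^{0.25}}
f = 0.316/10250^0.25 = 0.03141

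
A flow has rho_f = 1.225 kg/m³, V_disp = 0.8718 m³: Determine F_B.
Formula: F_B = \rho_f g V_{disp}
F_B = 1.225·9.81·0.8718 = 10.48 N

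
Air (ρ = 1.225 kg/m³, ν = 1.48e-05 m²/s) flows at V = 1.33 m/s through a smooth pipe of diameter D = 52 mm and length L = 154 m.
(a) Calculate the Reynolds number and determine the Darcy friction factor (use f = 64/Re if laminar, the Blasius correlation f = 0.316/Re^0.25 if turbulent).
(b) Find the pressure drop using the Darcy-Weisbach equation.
(a) Re = V·D/ν = 1.33·0.052/1.48e-05 = 4673 → turbulent (Re > 4000); f = 0.316/Re^0.25 = 0.316/4673^0.25 = 0.03822
(b) Darcy-Weisbach: ΔP = f·(L/D)·½ρV²/1000 = 0.03822·(154/0.052)·½·1.225·1.33²/1000 = 0.1226 kPa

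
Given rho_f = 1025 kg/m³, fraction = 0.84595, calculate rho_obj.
Formula: f_{sub} = \frac{\rho_{obj}}{\rho_f}
Substituting knowns: 0.84595 = rho_obj/1025
Solving for rho_obj: rho_obj = 0.84595·1025 = 867.1 kg/m³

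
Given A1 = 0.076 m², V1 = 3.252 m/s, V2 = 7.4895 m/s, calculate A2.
Formula: V_2 = \frac{A_1 V_1}{A_2}
Substituting knowns: 7.4895 = 0.076·3.252/A2
Solving for A2: A2 = 0.076·3.252/7.4895 = 0.033 m²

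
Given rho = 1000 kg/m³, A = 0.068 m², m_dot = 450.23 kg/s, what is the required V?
Formula: \dot{m} = \rho A V
Substituting knowns: 450.23 = 1000·0.068·V
Solving for V: V = 450.23/(1000·0.068) = 6.621 m/s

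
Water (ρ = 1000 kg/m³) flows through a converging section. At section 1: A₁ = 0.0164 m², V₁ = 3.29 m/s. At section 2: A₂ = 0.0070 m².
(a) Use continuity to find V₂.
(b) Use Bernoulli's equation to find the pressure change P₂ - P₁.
(a) Continuity: A₁V₁=A₂V₂ -> V₂=A₁V₁/A₂=0.0164*3.29/0.0070=7.71 m/s
(b) Bernoulli: P₂-P₁=0.5*rho*(V₁^2-V₂^2)/1000=0.5*1000*(3.29^2-7.71^2)/1000=-24.31 kPa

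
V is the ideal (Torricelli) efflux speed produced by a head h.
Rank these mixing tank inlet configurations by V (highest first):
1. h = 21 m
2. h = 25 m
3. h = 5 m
Case 1: V = 20.3 m/s
Case 2: V = 22.15 m/s
Case 3: V = 9.905 m/s
Ranking (highest first): 2, 1, 3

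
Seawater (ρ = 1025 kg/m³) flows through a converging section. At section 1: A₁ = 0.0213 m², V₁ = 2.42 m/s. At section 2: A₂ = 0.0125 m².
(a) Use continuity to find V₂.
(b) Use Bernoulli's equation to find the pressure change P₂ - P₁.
(a) Continuity: A₁V₁=A₂V₂ -> V₂=A₁V₁/A₂=0.0213*2.42/0.0125=4.12 m/s
(b) Bernoulli: P₂-P₁=0.5*rho*(V₁^2-V₂^2)/1000=0.5*1025*(2.42^2-4.12^2)/1000=-5.698 kPa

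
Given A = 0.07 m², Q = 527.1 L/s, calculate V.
Formula: Q = A V
Substituting knowns: 527.1 = 0.07·V·1000
Solving for V: V = (527.1/1000)/0.07 = 7.53 m/s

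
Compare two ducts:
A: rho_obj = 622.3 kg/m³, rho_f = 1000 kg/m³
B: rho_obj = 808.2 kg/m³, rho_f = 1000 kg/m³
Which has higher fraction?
fraction(A) = 0.6223, fraction(B) = 0.8082. Answer: B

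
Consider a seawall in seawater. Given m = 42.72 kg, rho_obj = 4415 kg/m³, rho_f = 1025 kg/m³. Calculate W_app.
Formula: W_{app} = mg\left(1 - \frac{\rho_f}{\rho_{obj}}\right)
W_app = 42.72·9.81·(1 − 1025/4415) = 321.8 N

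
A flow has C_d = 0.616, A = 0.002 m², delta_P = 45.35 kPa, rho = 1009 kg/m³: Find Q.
Formula: Q = C_d A \sqrt{\frac{2 \Delta P}{\rho}}
Q = 0.616·0.002·√(2·(45.35·1000)/1009)·1000 = 11.68 L/s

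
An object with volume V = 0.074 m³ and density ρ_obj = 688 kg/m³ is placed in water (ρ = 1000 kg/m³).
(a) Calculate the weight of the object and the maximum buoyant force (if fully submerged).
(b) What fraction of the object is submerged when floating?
(a) W=rho_obj*g*V=688*9.81*0.074=499.4 N; F_B(max)=rho*g*V=1000*9.81*0.074=725.9 N
(b) Floating fraction=rho_obj/rho=688/1000=0.688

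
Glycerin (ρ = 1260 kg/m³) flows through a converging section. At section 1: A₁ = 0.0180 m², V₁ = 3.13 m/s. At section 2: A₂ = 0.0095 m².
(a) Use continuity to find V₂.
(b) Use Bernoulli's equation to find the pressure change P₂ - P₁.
(a) Continuity: A₁V₁=A₂V₂ -> V₂=A₁V₁/A₂=0.0180*3.13/0.0095=5.93 m/s
(b) Bernoulli: P₂-P₁=0.5*rho*(V₁^2-V₂^2)/1000=0.5*1260*(3.13^2-5.93^2)/1000=-15.98 kPa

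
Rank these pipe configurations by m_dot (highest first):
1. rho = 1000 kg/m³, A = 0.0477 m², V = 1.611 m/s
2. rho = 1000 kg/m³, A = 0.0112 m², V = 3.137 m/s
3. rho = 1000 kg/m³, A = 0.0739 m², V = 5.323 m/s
Case 1: m_dot = 76.84 kg/s
Case 2: m_dot = 35.13 kg/s
Case 3: m_dot = 393.4 kg/s
Ranking (highest first): 3, 1, 2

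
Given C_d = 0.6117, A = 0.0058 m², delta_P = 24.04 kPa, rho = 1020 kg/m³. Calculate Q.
Formula: Q = C_d A \sqrt{\frac{2 \Delta P}{\rho}}
Q = 0.6117·0.0058·√(2·(24.04·1000)/1020)·1000 = 24.36 L/s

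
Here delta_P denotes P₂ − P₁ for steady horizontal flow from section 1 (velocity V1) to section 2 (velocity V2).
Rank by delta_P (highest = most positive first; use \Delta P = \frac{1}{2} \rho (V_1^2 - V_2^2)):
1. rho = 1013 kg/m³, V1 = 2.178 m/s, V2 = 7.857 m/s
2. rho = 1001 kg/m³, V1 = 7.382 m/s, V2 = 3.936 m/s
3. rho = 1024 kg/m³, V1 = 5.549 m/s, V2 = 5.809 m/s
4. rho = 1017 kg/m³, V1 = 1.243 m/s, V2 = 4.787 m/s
Case 1: delta_P = -28.86 kPa
Case 2: delta_P = 19.52 kPa
Case 3: delta_P = -1.512 kPa
Case 4: delta_P = -10.87 kPa
Ranking (highest first): 2, 3, 4, 1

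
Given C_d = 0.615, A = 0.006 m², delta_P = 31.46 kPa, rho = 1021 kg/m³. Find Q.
Formula: Q = C_d A \sqrt{\frac{2 \Delta P}{\rho}}
Q = 0.615·0.006·√(2·(31.46·1000)/1021)·1000 = 28.97 L/s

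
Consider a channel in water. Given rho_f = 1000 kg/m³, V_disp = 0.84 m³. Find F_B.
Formula: F_B = \rho_f g V_{disp}
F_B = 1000·9.81·0.84 = 8240 N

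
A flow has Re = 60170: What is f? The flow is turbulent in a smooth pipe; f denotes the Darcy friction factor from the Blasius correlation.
Formula: f = \frac{0.316}{Re^{0.25}}
f = 0.316/60170^0.25 = 0.02018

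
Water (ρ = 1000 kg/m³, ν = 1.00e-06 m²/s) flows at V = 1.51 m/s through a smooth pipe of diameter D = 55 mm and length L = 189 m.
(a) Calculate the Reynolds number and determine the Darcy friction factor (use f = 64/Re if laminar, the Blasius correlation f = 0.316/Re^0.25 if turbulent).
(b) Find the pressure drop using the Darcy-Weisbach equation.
(a) Re = V·D/ν = 1.51·0.055/1.00e-06 = 83050 → turbulent (Re > 4000); f = 0.316/Re^0.25 = 0.316/83050^0.25 = 0.018615
(b) Darcy-Weisbach: ΔP = f·(L/D)·½ρV²/1000 = 0.018615·(189/0.055)·½·1000·1.51²/1000 = 72.93 kPa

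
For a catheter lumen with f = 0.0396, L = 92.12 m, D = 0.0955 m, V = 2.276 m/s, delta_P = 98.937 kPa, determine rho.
Formula: \Delta P = f \frac{L}{D} \frac{\rho V^2}{2}
Substituting knowns: 98.937 = 0.0396·(92.12/0.0955)·0.5·rho·2.276²/1000
Solving for rho: rho = (98.937·1000)/(0.0396·(92.12/0.0955)·0.5·2.276²) = 1000 kg/m³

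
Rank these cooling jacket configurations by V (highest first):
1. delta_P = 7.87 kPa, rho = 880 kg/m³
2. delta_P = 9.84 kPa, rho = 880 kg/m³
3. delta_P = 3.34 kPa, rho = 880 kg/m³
Case 1: V = 4.229 m/s
Case 2: V = 4.729 m/s
Case 3: V = 2.755 m/s
Ranking (highest first): 2, 1, 3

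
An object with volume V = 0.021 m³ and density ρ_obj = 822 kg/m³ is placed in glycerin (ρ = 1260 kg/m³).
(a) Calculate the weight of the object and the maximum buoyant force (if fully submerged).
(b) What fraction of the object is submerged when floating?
(a) W=rho_obj*g*V=822*9.81*0.021=169.3 N; F_B(max)=rho*g*V=1260*9.81*0.021=259.6 N
(b) Floating fraction=rho_obj/rho=822/1260=0.652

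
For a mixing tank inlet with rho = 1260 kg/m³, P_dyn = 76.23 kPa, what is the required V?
Formula: P_{dyn} = \frac{1}{2} \rho V^2
Substituting knowns: 76.23 = 0.5·1260·V²/1000
Solving for V: V = √(2·(76.23·1000)/1260) = 11 m/s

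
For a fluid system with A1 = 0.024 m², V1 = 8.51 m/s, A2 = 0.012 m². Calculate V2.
Formula: V_2 = \frac{A_1 V_1}{A_2}
V2 = 0.024·8.51/0.012 = 17.02 m/s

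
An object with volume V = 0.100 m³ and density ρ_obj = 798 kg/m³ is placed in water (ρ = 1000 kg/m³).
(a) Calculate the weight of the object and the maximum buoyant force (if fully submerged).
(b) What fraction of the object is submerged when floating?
(a) W=rho_obj*g*V=798*9.81*0.100=782.8 N; F_B(max)=rho*g*V=1000*9.81*0.100=981.0 N
(b) Floating fraction=rho_obj/rho=798/1000=0.798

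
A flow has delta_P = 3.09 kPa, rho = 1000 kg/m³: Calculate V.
Formula: V = \sqrt{\frac{2 \Delta P}{\rho}}
V = √(2·(3.09·1000)/1000) = 2.486 m/s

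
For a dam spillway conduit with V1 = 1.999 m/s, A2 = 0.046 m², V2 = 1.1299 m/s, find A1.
Formula: V_2 = \frac{A_1 V_1}{A_2}
Substituting knowns: 1.1299 = A1·1.999/0.046
Solving for A1: A1 = 1.1299·0.046/1.999 = 0.026 m²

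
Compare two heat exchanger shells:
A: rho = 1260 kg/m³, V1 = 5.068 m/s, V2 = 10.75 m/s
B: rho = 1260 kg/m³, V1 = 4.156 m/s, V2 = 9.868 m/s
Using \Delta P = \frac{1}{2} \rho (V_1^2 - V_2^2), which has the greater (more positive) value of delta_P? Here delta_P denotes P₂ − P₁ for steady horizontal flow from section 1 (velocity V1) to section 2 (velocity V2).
delta_P(A) = -56.62 kPa, delta_P(B) = -50.47 kPa. Answer: B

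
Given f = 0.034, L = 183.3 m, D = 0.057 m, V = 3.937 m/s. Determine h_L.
Formula: h_L = f \frac{L}{D} \frac{V^2}{2g}
h_L = 0.034·(183.3/0.057)·3.937²/(2·9.81) = 86.38 m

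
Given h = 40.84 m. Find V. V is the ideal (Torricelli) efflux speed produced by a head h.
Formula: V = \sqrt{2 g h}
V = √(2·9.81·40.84) = 28.31 m/s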